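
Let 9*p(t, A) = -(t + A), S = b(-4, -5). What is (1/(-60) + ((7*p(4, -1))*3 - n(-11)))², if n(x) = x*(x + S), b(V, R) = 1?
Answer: 49294441/3600 ≈ 13693.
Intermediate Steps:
S = 1
p(t, A) = -A/9 - t/9 (p(t, A) = (-(t + A))/9 = (-(A + t))/9 = (-A - t)/9 = -A/9 - t/9)
n(x) = x*(1 + x) (n(x) = x*(x + 1) = x*(1 + x))
(1/(-60) + ((7*p(4, -1))*3 - n(-11)))² = (1/(-60) + ((7*(-⅑*(-1) - ⅑*4))*3 - (-11)*(1 - 11)))² = (-1/60 + ((7*(⅑ - 4/9))*3 - (-11)*(-10)))² = (-1/60 + ((7*(-⅓))*3 - 1*110))² = (-1/60 + (-7/3*3 - 110))² = (-1/60 + (-7 - 110))² = (-1/60 - 117)² = (-7021/60)² = 49294441/3600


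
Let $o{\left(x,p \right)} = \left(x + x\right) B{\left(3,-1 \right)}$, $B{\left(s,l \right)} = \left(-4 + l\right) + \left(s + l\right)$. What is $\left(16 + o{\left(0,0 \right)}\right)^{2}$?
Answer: $256$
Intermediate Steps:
$B{\left(s,l \right)} = -4 + s + 2 l$ ($B{\left(s,l \right)} = \left(-4 + l\right) + \left(l + s\right) = -4 + s + 2 l$)
$o{\left(x,p \right)} = - 6 x$ ($o{\left(x,p \right)} = \left(x + x\right) \left(-4 + 3 + 2 \left(-1\right)\right) = 2 x \left(-4 + 3 - 2\right) = 2 x \left(-3\right) = - 6 x$)
$\left(16 + o{\left(0,0 \right)}\right)^{2} = \left(16 - 0\right)^{2} = \left(16 + 0\right)^{2} = 16^{2} = 256$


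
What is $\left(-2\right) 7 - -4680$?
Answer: $4666$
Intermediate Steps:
$\left(-2\right) 7 - -4680 = -14 + 4680 = 4666$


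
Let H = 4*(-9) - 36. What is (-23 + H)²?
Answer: 9025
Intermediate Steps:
H = -72 (H = -36 - 36 = -72)
(-23 + H)² = (-23 - 72)² = (-95)² = 9025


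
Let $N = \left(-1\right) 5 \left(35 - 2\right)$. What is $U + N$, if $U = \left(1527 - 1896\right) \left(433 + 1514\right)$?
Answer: $-718608$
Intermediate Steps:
$U = -718443$ ($U = \left(-369\right) 1947 = -718443$)
$N = -165$ ($N = \left(-5\right) 33 = -165$)
$U + N = -718443 - 165 = -718608$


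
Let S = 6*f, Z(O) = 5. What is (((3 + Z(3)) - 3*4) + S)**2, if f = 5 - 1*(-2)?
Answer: 1444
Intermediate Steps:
f = 7 (f = 5 + 2 = 7)
S = 42 (S = 6*7 = 42)
(((3 + Z(3)) - 3*4) + S)**2 = (((3 + 5) - 3*4) + 42)**2 = ((8 - 12) + 42)**2 = (-4 + 42)**2 = 38**2 = 1444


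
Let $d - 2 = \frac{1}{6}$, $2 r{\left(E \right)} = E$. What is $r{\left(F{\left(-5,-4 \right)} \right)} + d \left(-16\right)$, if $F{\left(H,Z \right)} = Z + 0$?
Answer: $- \frac{110}{3} \approx -36.667$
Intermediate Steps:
$F{\left(H,Z \right)} = Z$
$r{\left(E \right)} = \frac{E}{2}$
$d = \frac{13}{6}$ ($d = 2 + \frac{1}{6} = \frac{13}{6} \approx 2.1667$)
$r{\left(F{\left(-5,-4 \right)} \right)} + d \left(-16\right) = \frac{1}{2} \left(-4\right) + \frac{13}{6} \left(-16\right) = -2 - \frac{104}{3} = - \frac{110}{3}$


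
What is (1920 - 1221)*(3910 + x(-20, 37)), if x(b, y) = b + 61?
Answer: 2761749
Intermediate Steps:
x(b, y) = 61 + b
(1920 - 1221)*(3910 + x(-20, 37)) = (1920 - 1221)*(3910 + (61 - 20)) = 699*(3910 + 41) = 699*3951 = 2761749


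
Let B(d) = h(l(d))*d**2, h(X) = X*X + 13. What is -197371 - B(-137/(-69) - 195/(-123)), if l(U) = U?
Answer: -12663012770439205999/64051866504081 ≈ -1.9770e+5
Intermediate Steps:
h(X) = 13 + X**2 (h(X) = X**2 + 13 = 13 + X**2)
B(d) = d**2*(13 + d**2) (B(d) = (13 + d**2)*d**2 = d**2*(13 + d**2))
-197371 - B(-137/(-69) - 195/(-123)) = -197371 - (-137/(-69) - 195/(-123))**2*(13 + (-137/(-69) - 195/(-123))**2) = -197371 - (-137*(-1/69) - 195*(-1/123))**2*(13 + (-137*(-1/69) - 195*(-1/123))**2) = -197371 - (137/69 + 65/41)**2*(13 + (137/69 + 65/41)**2) = -197371 - (10102/2829)**2*(13 + (10102/2829)**2) = -197371 - 102050404*(13 + 102050404/8003241)/8003241 = -197371 - 102050404*206092537/(8003241*8003241) = -197371 - 1*21031826662234948/64051866504081 = -197371 - 21031826662234948/64051866504081 = -12663012770439205999/64051866504081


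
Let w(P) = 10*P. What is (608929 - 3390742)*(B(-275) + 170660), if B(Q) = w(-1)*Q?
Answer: -482394192330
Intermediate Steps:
B(Q) = -10*Q (B(Q) = (10*(-1))*Q = -10*Q)
(608929 - 3390742)*(B(-275) + 170660) = (608929 - 3390742)*(-10*(-275) + 170660) = -2781813*(2750 + 170660) = -2781813*173410 = -482394192330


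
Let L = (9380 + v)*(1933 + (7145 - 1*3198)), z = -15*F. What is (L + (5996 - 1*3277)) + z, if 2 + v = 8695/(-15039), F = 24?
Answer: 276424837787/5013 ≈ 5.5142e+7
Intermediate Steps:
z = -360 (z = -15*24 = -360)
v = -38773/15039 (v = -2 + 8695/(-15039) = -2 + 8695*(-1/15039) = -2 - 8695/15039 = -38773/15039 ≈ -2.5782)
L = 276413012120/5013 (L = (9380 - 38773/15039)*(1933 + (7145 - 1*3198)) = 141027047*(1933 + (7145 - 3198))/15039 = 141027047*(1933 + 3947)/15039 = (141027047/15039)*5880 = 276413012120/5013 ≈ 5.5139e+7)
(L + (5996 - 1*3277)) + z = (276413012120/5013 + (5996 - 1*3277)) - 360 = (276413012120/5013 + (5996 - 3277)) - 360 = (276413012120/5013 + 2719) - 360 = 276426642467/5013 - 360 = 276424837787/5013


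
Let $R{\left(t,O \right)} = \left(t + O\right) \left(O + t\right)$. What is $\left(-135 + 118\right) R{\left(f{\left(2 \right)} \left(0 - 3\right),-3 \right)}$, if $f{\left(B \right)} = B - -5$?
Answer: $-9792$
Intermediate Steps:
$f{\left(B \right)} = 5 + B$ ($f{\left(B \right)} = B + 5 = 5 + B$)
$R{\left(t,O \right)} = \left(O + t\right)^{2}$ ($R{\left(t,O \right)} = \left(O + t\right) \left(O + t\right) = \left(O + t\right)^{2}$)
$\left(-135 + 118\right) R{\left(f{\left(2 \right)} \left(0 - 3\right),-3 \right)} = \left(-135 + 118\right) \left(-3 + \left(5 + 2\right) \left(0 - 3\right)\right)^{2} = - 17 \left(-3 + 7 \left(-3\right)\right)^{2} = - 17 \left(-3 - 21\right)^{2} = - 17 \left(-24\right)^{2} = \left(-17\right) 576 = -9792$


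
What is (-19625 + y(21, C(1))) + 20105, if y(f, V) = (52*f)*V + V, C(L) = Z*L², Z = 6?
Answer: 7038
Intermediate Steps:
C(L) = 6*L²
y(f, V) = V + 52*V*f (y(f, V) = 52*V*f + V = V + 52*V*f)
(-19625 + y(21, C(1))) + 20105 = (-19625 + (6*1²)*(1 + 52*21)) + 20105 = (-19625 + (6*1)*(1 + 1092)) + 20105 = (-19625 + 6*1093) + 20105 = (-19625 + 6558) + 20105 = -13067 + 20105 = 7038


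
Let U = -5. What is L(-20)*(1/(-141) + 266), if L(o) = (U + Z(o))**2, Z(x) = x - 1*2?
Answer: 9113715/47 ≈ 1.9391e+5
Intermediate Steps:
Z(x) = -2 + x (Z(x) = x - 2 = -2 + x)
L(o) = (-7 + o)**2 (L(o) = (-5 + (-2 + o))**2 = (-7 + o)**2)
L(-20)*(1/(-141) + 266) = (-7 - 20)**2*(1/(-141) + 266) = (-27)**2*(-1/141 + 266) = 729*(37505/141) = 9113715/47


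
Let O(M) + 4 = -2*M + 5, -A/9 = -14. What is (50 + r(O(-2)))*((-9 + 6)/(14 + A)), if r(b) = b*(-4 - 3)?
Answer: -9/28 ≈ -0.32143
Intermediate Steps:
A = 126 (A = -9*(-14) = 126)
O(M) = 1 - 2*M (O(M) = -4 + (-2*M + 5) = -4 + (5 - 2*M) = 1 - 2*M)
r(b) = -7*b (r(b) = b*(-7) = -7*b)
(50 + r(O(-2)))*((-9 + 6)/(14 + A)) = (50 - 7*(1 - 2*(-2)))*((-9 + 6)/(14 + 126)) = (50 - 7*(1 + 4))*(-3/140) = (50 - 7*5)*(-3*1/140) = (50 - 35)*(-3/140) = 15*(-3/140) = -9/28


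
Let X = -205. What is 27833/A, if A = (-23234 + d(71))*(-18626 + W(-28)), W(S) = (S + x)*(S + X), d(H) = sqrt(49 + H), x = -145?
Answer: -323335961/5852443742194 - 27833*sqrt(30)/5852443742194 ≈ -5.5274e-5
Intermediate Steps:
W(S) = (-205 + S)*(-145 + S) (W(S) = (S - 145)*(S - 205) = (-145 + S)*(-205 + S) = (-205 + S)*(-145 + S))
A = -503782822 + 43366*sqrt(30) (A = (-23234 + sqrt(49 + 71))*(-18626 + (29725 + (-28)**2 - 350*(-28))) = (-23234 + sqrt(120))*(-18626 + (29725 + 784 + 9800)) = (-23234 + 2*sqrt(30))*(-18626 + 40309) = (-23234 + 2*sqrt(30))*21683 = -503782822 + 43366*sqrt(30) ≈ -5.0355e+8)
27833/A = 27833/(-503782822 + 43366*sqrt(30))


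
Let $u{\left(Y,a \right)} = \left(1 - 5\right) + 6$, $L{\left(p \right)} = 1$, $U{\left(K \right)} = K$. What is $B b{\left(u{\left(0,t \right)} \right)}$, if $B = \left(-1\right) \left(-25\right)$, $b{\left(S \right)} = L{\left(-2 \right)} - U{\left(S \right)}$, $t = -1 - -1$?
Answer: $-25$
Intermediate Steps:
$t = 0$ ($t = -1 + 1 = 0$)
$u{\left(Y,a \right)} = 2$ ($u{\left(Y,a \right)} = -4 + 6 = 2$)
$b{\left(S \right)} = 1 - S$
$B = 25$
$B b{\left(u{\left(0,t \right)} \right)} = 25 \left(1 - 2\right) = 25 \left(-1\right) = -25$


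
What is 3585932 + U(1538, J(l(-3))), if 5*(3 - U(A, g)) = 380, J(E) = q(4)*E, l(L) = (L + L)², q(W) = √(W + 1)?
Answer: 3585859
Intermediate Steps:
q(W) = √(1 + W)
l(L) = 4*L² (l(L) = (2*L)² = 4*L²)
J(E) = E*√5 (J(E) = √(1 + 4)*E = √5*E = E*√5)
U(A, g) = -73 (U(A, g) = 3 - ⅕*380 = 3 - 76 = -73)
3585932 + U(1538, J(l(-3))) = 3585932 - 73 = 3585859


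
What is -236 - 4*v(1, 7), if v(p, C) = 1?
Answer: -240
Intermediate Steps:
-236 - 4*v(1, 7) = -236 - 4*1 = -236 - 4 = -240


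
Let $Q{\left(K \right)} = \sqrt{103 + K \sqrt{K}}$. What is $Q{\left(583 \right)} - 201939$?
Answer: $-201939 + \sqrt{103 + 583 \sqrt{583}} \approx -2.0182 \cdot 10^{5}$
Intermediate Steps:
$Q{\left(K \right)} = \sqrt{103 + K^{\frac{3}{2}}}$
$Q{\left(583 \right)} - 201939 = \sqrt{103 + 583^{\frac{3}{2}}} - 201939 = \sqrt{103 + 583 \sqrt{583}} - 201939 = -201939 + \sqrt{103 + 583 \sqrt{583}}$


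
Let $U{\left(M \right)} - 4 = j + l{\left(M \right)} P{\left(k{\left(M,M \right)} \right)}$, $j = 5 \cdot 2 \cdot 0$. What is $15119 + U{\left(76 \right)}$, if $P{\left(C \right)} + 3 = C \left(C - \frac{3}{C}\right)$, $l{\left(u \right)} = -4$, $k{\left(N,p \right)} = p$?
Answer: $-7957$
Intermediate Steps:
$P{\left(C \right)} = -3 + C \left(C - \frac{3}{C}\right)$
$j = 0$ ($j = 10 \cdot 0 = 0$)
$U{\left(M \right)} = 28 - 4 M^{2}$ ($U{\left(M \right)} = 4 + \left(0 - 4 \left(-6 + M^{2}\right)\right) = 4 + \left(0 - \left(-24 + 4 M^{2}\right)\right) = 4 - \left(-24 + 4 M^{2}\right) = 28 - 4 M^{2}$)
$15119 + U{\left(76 \right)} = 15119 + \left(28 - 4 \cdot 76^{2}\right) = 15119 + \left(28 - 23104\right) = 15119 - 23076 = -7957$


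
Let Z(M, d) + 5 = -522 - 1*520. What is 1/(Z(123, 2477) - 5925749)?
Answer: -1/5926796 ≈ -1.6873e-7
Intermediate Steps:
Z(M, d) = -1047 (Z(M, d) = -5 + (-522 - 1*520) = -5 + (-522 - 520) = -5 - 1042 = -1047)
1/(Z(123, 2477) - 5925749) = 1/(-1047 - 5925749) = 1/(-5926796) = -1/5926796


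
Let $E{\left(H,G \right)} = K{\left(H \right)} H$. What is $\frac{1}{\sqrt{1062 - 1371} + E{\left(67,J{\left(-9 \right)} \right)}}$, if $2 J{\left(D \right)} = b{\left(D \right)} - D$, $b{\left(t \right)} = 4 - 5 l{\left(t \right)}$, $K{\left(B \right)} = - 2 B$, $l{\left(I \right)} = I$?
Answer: $- \frac{8978}{80604793} - \frac{i \sqrt{309}}{80604793} \approx -0.00011138 - 2.1808 \cdot 10^{-7} i$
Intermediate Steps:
$b{\left(t \right)} = 4 - 5 t$
$J{\left(D \right)} = 2 - 3 D$ ($J{\left(D \right)} = \frac{\left(4 - 5 D\right) - D}{2} = \frac{4 - 6 D}{2} = 2 - 3 D$)
$E{\left(H,G \right)} = - 2 H^{2}$ ($E{\left(H,G \right)} = - 2 H H = - 2 H^{2}$)
$\frac{1}{\sqrt{1062 - 1371} + E{\left(67,J{\left(-9 \right)} \right)}} = \frac{1}{\sqrt{1062 - 1371} - 2 \cdot 67^{2}} = \frac{1}{\sqrt{-309} - 8978} = \frac{1}{i \sqrt{309} - 8978} = \frac{1}{-8978 + i \sqrt{309}}$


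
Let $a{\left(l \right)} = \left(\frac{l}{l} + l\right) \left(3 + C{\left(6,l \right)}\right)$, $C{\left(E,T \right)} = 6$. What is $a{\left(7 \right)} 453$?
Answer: $32616$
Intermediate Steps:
$a{\left(l \right)} = 9 + 9 l$ ($a{\left(l \right)} = \left(\frac{l}{l} + l\right) \left(3 + 6\right) = \left(1 + l\right) 9 = 9 + 9 l$)
$a{\left(7 \right)} 453 = \left(9 + 9 \cdot 7\right) 453 = \left(9 + 63\right) 453 = 72 \cdot 453 = 32616$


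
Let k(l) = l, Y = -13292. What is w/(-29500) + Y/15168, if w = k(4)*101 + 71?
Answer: -998297/1118640 ≈ -0.89242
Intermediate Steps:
w = 475 (w = 4*101 + 71 = 404 + 71 = 475)
w/(-29500) + Y/15168 = 475/(-29500) - 13292/15168 = 475*(-1/29500) - 13292*1/15168 = -19/1180 - 3323/3792 = -998297/1118640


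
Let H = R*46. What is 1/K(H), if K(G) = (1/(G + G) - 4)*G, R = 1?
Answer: -2/367 ≈ -0.0054496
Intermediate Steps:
H = 46 (H = 1*46 = 46)
K(G) = G*(-4 + 1/(2*G)) (K(G) = (1/(2*G) - 4)*G = (-4 + 1/(2*G))*G = G*(-4 + 1/(2*G)))
1/K(H) = 1/(½ - 4*46) = 1/(½ - 184) = 1/(-367/2) = -2/367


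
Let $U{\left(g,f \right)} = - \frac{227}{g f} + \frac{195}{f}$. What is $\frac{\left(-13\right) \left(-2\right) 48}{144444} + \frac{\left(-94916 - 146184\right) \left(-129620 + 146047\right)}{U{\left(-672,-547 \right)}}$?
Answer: $\frac{17523882295045469368}{1580060879} \approx 1.1091 \cdot 10^{10}$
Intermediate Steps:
$U{\left(g,f \right)} = \frac{195}{f} - \frac{227}{f g}$ ($U{\left(g,f \right)} = - \frac{227}{f g} + \frac{195}{f} = \frac{195}{f} - \frac{227}{f g}$)
$\frac{\left(-13\right) \left(-2\right) 48}{144444} + \frac{\left(-94916 - 146184\right) \left(-129620 + 146047\right)}{U{\left(-672,-547 \right)}} = \frac{\left(-13\right) \left(-2\right) 48}{144444} + \frac{\left(-94916 - 146184\right) \left(-129620 + 146047\right)}{\frac{1}{-547} \frac{1}{-672} \left(-227 + 195 \left(-672\right)\right)} = 26 \cdot 48 \cdot \frac{1}{144444} + \frac{\left(-241100\right) 16427}{\left(- \frac{1}{547}\right) \left(- \frac{1}{672}\right) \left(-227 - 131040\right)} = 1248 \cdot \frac{1}{144444} - \frac{3960549700}{\left(- \frac{1}{547}\right) \left(- \frac{1}{672}\right) \left(-131267\right)} = \frac{104}{12037} - \frac{3960549700}{- \frac{131267}{367584}} = \frac{104}{12037} - - \frac{1455834700924800}{131267} = \frac{104}{12037} + \frac{1455834700924800}{131267} = \frac{17523882295045469368}{1580060879}$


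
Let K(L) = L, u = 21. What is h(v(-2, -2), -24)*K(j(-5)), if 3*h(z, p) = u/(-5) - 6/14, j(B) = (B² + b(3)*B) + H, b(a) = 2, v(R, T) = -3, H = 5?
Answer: -216/7 ≈ -30.857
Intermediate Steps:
j(B) = 5 + B² + 2*B (j(B) = (B² + 2*B) + 5 = 5 + B² + 2*B)
h(z, p) = -54/35 (h(z, p) = (21/(-5) - 6/14)/3 = (21*(-⅕) - 6*1/14)/3 = (-21/5 - 3/7)/3 = (⅓)*(-162/35) = -54/35)
h(v(-2, -2), -24)*K(j(-5)) = -54*(5 + (-5)² + 2*(-5))/35 = -54*(5 + 25 - 10)/35 = -54/35*20 = -216/7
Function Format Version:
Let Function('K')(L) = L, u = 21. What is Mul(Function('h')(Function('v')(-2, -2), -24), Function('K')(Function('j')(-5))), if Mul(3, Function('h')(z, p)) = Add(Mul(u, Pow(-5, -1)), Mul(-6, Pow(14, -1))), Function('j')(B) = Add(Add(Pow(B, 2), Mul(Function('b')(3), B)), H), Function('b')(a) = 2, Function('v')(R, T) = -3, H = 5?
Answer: Rational(-216, 7) ≈ -30.857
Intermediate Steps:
Function('j')(B) = Add(5, Pow(B, 2), Mul(2, B)) (Function('j')(B) = Add(Add(Pow(B, 2), Mul(2, B)), 5) = Add(5, Pow(B, 2), Mul(2, B)))
Function('h')(z, p) = Rational(-54, 35) (Function('h')(z, p) = Mul(Rational(1, 3), Add(Mul(21, Pow(-5, -1)), Mul(-6, Pow(14, -1)))) = Mul(Rational(1, 3), Add(Mul(21, Rational(-1, 5)), Mul(-6, Rational(1, 14)))) = Mul(Rational(1, 3), Add(Rational(-21, 5), Rational(-3, 7))) = Mul(Rational(1, 3), Rational(-162, 35)) = Rational(-54, 35))
Mul(Function('h')(Function('v')(-2, -2), -24), Function('K')(Function('j')(-5))) = Mul(Rational(-54, 35), Add(5, Pow(-5, 2), Mul(2, -5))) = Mul(Rational(-54, 35), Add(5, 25, -10)) = Mul(Rational(-54, 35), 20) = Rational(-216, 7)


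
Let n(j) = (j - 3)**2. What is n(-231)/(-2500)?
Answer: -13689/625 ≈ -21.902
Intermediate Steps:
n(j) = (-3 + j)**2
n(-231)/(-2500) = (-3 - 231)**2/(-2500) = (-234)**2*(-1/2500) = 54756*(-1/2500) = -13689/625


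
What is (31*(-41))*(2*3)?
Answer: -7626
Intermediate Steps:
(31*(-41))*(2*3) = -1271*6 = -7626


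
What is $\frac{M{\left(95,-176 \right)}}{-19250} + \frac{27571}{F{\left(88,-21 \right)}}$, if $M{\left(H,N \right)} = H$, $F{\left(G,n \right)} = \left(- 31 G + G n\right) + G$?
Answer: $- \frac{4828801}{785400} \approx -6.1482$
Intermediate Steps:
$F{\left(G,n \right)} = - 30 G + G n$
$\frac{M{\left(95,-176 \right)}}{-19250} + \frac{27571}{F{\left(88,-21 \right)}} = \frac{95}{-19250} + \frac{27571}{88 \left(-30 - 21\right)} = 95 \left(- \frac{1}{19250}\right) + \frac{27571}{88 \left(-51\right)} = - \frac{19}{3850} + \frac{27571}{-4488} = - \frac{19}{3850} + 27571 \left(- \frac{1}{4488}\right) = - \frac{19}{3850} - \frac{27571}{4488} = - \frac{4828801}{785400}$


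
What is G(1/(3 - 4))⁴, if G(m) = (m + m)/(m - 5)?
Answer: 1/81 ≈ 0.012346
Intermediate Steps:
G(m) = 2*m/(-5 + m) (G(m) = (2*m)/(-5 + m) = 2*m/(-5 + m))
G(1/(3 - 4))⁴ = (2/((3 - 4)*(-5 + 1/(3 - 4))))⁴ = (2/(-1*(-5 + 1/(-1))))⁴ = (2*(-1)/(-5 - 1))⁴ = (2*(-1)/(-6))⁴ = (2*(-1)*(-⅙))⁴ = (⅓)⁴ = 1/81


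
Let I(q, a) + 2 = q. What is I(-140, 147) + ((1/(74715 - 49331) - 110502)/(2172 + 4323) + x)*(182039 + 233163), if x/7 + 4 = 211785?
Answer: 50739794743304039713/82434540 ≈ 6.1552e+11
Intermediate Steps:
x = 1482467 (x = -28 + 7*211785 = -28 + 1482495 = 1482467)
I(q, a) = -2 + q
I(-140, 147) + ((1/(74715 - 49331) - 110502)/(2172 + 4323) + x)*(182039 + 233163) = (-2 - 140) + ((1/(74715 - 49331) - 110502)/(2172 + 4323) + 1482467)*(182039 + 233163) = -142 + ((1/25384 - 110502)/6495 + 1482467)*415202 = -142 + ((1/25384 - 110502)*(1/6495) + 1482467)*415202 = -142 + (-2804982767/25384*1/6495 + 1482467)*415202 = -142 + (-2804982767/164869080 + 1482467)*415202 = -142 + (244410165437593/164869080)*415202 = -142 + 50739794755009744393/82434540 = 50739794743304039713/82434540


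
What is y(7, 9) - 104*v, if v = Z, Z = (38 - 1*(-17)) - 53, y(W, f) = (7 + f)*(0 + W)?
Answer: -96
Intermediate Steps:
y(W, f) = W*(7 + f) (y(W, f) = (7 + f)*W = W*(7 + f))
Z = 2 (Z = (38 + 17) - 53 = 55 - 53 = 2)
v = 2
y(7, 9) - 104*v = 7*(7 + 9) - 104*2 = 7*16 - 208 = 112 - 208 = -96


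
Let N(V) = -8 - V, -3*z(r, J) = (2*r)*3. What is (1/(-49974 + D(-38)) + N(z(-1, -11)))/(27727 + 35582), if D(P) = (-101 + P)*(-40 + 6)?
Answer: -150827/954868544 ≈ -0.00015796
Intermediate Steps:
D(P) = 3434 - 34*P (D(P) = (-101 + P)*(-34) = 3434 - 34*P)
z(r, J) = -2*r (z(r, J) = -2*r*3/3 = -2*r)
(1/(-49974 + D(-38)) + N(z(-1, -11)))/(27727 + 35582) = (1/(-49974 + (3434 - 34*(-38))) + (-8 - (-2)*(-1)))/(27727 + 35582) = (1/(-49974 + (3434 + 1292)) + (-8 - 1*2))/63309 = (1/(-49974 + 4726) + (-8 - 2))*(1/63309) = (1/(-45248) - 10)*(1/63309) = (-1/45248 - 10)*(1/63309) = -452481/45248*1/63309 = -150827/954868544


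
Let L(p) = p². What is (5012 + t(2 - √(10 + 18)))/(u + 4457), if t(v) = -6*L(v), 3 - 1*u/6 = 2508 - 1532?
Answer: -4820/1381 - 48*√7/1381 ≈ -3.5822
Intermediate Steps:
u = -5838 (u = 18 - 6*(2508 - 1532) = 18 - 6*976 = 18 - 5856 = -5838)
t(v) = -6*v²
(5012 + t(2 - √(10 + 18)))/(u + 4457) = (5012 - 6*(2 - √(10 + 18))²)/(-5838 + 4457) = (5012 - 6*(2 - √28)²)/(-1381) = (5012 - 6*(2 - 2*√7)²)*(-1/1381) = -5012/1381 + 6*(2 - 2*√7)²/1381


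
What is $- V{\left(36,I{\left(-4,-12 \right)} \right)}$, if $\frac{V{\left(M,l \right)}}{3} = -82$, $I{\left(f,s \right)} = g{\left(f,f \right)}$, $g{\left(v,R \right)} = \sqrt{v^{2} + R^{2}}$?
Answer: $246$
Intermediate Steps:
$g{\left(v,R \right)} = \sqrt{R^{2} + v^{2}}$
$I{\left(f,s \right)} = \sqrt{2} \sqrt{f^{2}}$ ($I{\left(f,s \right)} = \sqrt{f^{2} + f^{2}} = \sqrt{2 f^{2}} = \sqrt{2} \sqrt{f^{2}}$)
$V{\left(M,l \right)} = -246$ ($V{\left(M,l \right)} = 3 \left(-82\right) = -246$)
$- V{\left(36,I{\left(-4,-12 \right)} \right)} = \left(-1\right) \left(-246\right) = 246$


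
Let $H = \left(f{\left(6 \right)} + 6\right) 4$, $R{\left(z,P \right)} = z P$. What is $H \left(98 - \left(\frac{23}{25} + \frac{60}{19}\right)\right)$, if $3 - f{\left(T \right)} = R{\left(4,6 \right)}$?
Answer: $- \frac{535356}{95} \approx -5635.3$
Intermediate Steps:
$R{\left(z,P \right)} = P z$
$f{\left(T \right)} = -21$ ($f{\left(T \right)} = 3 - 6 \cdot 4 = 3 - 24 = -21$)
$H = -60$ ($H = \left(-21 + 6\right) 4 = \left(-15\right) 4 = -60$)
$H \left(98 - \left(\frac{23}{25} + \frac{60}{19}\right)\right) = - 60 \left(98 - \left(\frac{23}{25} + \frac{60}{19}\right)\right) = - 60 \left(98 - \frac{1937}{475}\right) = \left(-60\right) \frac{44613}{475} = - \frac{535356}{95}$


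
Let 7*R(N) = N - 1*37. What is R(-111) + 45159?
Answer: 315965/7 ≈ 45138.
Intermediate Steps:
R(N) = -37/7 + N/7 (R(N) = (N - 1*37)/7 = (N - 37)/7 = (-37 + N)/7 = -37/7 + N/7)
R(-111) + 45159 = (-37/7 + (1/7)*(-111)) + 45159 = (-37/7 - 111/7) + 45159 = -148/7 + 45159 = 315965/7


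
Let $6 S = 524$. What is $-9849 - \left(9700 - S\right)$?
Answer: $- \frac{58385}{3} \approx -19462.0$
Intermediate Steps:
$S = \frac{262}{3}$ ($S = \frac{1}{6} \cdot 524 = \frac{262}{3} \approx 87.333$)
$-9849 - \left(9700 - S\right) = -9849 - \left(9700 - \frac{262}{3}\right) = -9849 - \frac{28838}{3} = - \frac{58385}{3}$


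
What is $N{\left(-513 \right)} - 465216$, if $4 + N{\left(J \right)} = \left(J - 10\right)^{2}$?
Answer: $-191691$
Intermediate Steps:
$N{\left(J \right)} = -4 + \left(-10 + J\right)^{2}$ ($N{\left(J \right)} = -4 + \left(J - 10\right)^{2} = -4 + \left(-10 + J\right)^{2}$)
$N{\left(-513 \right)} - 465216 = \left(-4 + \left(-10 - 513\right)^{2}\right) - 465216 = \left(-4 + \left(-523\right)^{2}\right) - 465216 = \left(-4 + 273529\right) - 465216 = 273525 - 465216 = -191691$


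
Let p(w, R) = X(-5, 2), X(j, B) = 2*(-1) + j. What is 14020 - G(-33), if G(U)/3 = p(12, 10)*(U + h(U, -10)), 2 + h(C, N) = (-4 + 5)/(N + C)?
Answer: 571234/43 ≈ 13285.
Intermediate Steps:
X(j, B) = -2 + j
p(w, R) = -7 (p(w, R) = -2 - 5 = -7)
h(C, N) = -2 + 1/(C + N) (h(C, N) = -2 + (-4 + 5)/(N + C) = -2 + 1/(C + N))
G(U) = -21*U - 21*(21 - 2*U)/(-10 + U) (G(U) = 3*(-7*(U + (1 - 2*U - 2*(-10))/(U - 10))) = 3*(-7*(U + (1 - 2*U + 20)/(-10 + U))) = 3*(-7*(U + (21 - 2*U)/(-10 + U))) = 3*(-7*U - 7*(21 - 2*U)/(-10 + U)) = -21*U - 21*(21 - 2*U)/(-10 + U))
14020 - G(-33) = 14020 - 21*(-21 - 1*(-33)**2 + 12*(-33))/(-10 - 33) = 14020 - 21*(-21 - 1*1089 - 396)/(-43) = 14020 - 21*(-1)*(-21 - 1089 - 396)/43 = 14020 - 21*(-1)*(-1506)/43 = 14020 - 1*31626/43 = 14020 - 31626/43 = 571234/43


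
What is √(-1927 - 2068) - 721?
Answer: -721 + I*√3995 ≈ -721.0 + 63.206*I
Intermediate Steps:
√(-1927 - 2068) - 721 = √(-3995) - 721 = I*√3995 - 721 = -721 + I*√3995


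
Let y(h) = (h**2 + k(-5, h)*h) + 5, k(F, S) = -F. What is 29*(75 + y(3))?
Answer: 3016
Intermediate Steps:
y(h) = 5 + h**2 + 5*h (y(h) = (h**2 + (-1*(-5))*h) + 5 = (h**2 + 5*h) + 5 = 5 + h**2 + 5*h)
29*(75 + y(3)) = 29*(75 + (5 + 3**2 + 5*3)) = 29*(75 + (5 + 9 + 15)) = 29*(75 + 29) = 29*104 = 3016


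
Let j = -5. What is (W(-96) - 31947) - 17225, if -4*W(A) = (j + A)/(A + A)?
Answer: -37764197/768 ≈ -49172.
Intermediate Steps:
W(A) = -(-5 + A)/(8*A) (W(A) = -(-5 + A)/(4*(A + A)) = -(-5 + A)/(4*(2*A)) = -1/(2*A)*(-5 + A)/4 = -(-5 + A)/(8*A))
(W(-96) - 31947) - 17225 = ((1/8)*(5 - 1*(-96))/(-96) - 31947) - 17225 = ((1/8)*(-1/96)*(5 + 96) - 31947) - 17225 = ((1/8)*(-1/96)*101 - 31947) - 17225 = (-101/768 - 31947) - 17225 = -24535397/768 - 17225 = -37764197/768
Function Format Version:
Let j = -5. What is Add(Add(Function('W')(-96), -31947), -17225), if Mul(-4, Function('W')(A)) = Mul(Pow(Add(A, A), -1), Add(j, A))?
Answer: Rational(-37764197, 768) ≈ -49172.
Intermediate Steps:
Function('W')(A) = Mul(Rational(-1, 8), Pow(A, -1), Add(-5, A)) (Function('W')(A) = Mul(Rational(-1, 4), Mul(Pow(Add(A, A), -1), Add(-5, A))) = Mul(Rational(-1, 4), Mul(Pow(Mul(2, A), -1), Add(-5, A))) = Mul(Rational(-1, 4), Mul(Mul(Rational(1, 2), Pow(A, -1)), Add(-5, A))) = Mul(Rational(-1, 4), Mul(Rational(1, 2), Pow(A, -1), Add(-5, A))) = Mul(Rational(-1, 8), Pow(A, -1), Add(-5, A)))
Add(Add(Function('W')(-96), -31947), -17225) = Add(Add(Mul(Rational(1, 8), Pow(-96, -1), Add(5, Mul(-1, -96))), -31947), -17225) = Add(Add(Mul(Rational(1, 8), Rational(-1, 96), Add(5, 96)), -31947), -17225) = Add(Add(Mul(Rational(1, 8), Rational(-1, 96), 101), -31947), -17225) = Add(Add(Rational(-101, 768), -31947), -17225) = Add(Rational(-24535397, 768), -17225) = Rational(-37764197, 768)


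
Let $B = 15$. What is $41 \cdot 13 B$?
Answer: $7995$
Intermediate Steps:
$41 \cdot 13 B = 41 \cdot 13 \cdot 15 = 533 \cdot 15 = 7995$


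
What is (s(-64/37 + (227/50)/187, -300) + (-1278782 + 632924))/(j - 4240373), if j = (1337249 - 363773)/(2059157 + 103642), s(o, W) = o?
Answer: 53693927960586411/352525875663902050 ≈ 0.15231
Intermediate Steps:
j = 108164/240311 (j = 973476/2162799 = 973476*(1/2162799) = 108164/240311 ≈ 0.45010)
(s(-64/37 + (227/50)/187, -300) + (-1278782 + 632924))/(j - 4240373) = ((-64/37 + (227/50)/187) + (-1278782 + 632924))/(108164/240311 - 4240373) = ((-64*1/37 + (227*(1/50))*(1/187)) - 645858)/(-1019008167839/240311) = ((-64/37 + (227/50)*(1/187)) - 645858)*(-240311/1019008167839) = ((-64/37 + 227/9350) - 645858)*(-240311/1019008167839) = (-590001/345950 - 645858)*(-240311/1019008167839) = -223435165101/345950*(-240311/1019008167839) = 53693927960586411/352525875663902050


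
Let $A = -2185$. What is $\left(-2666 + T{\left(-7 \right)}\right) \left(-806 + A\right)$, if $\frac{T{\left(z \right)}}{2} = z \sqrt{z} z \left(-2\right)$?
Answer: $7974006 + 586236 i \sqrt{7} \approx 7.974 \cdot 10^{6} + 1.551 \cdot 10^{6} i$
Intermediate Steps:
$T{\left(z \right)} = - 4 z^{\frac{5}{2}}$ ($T{\left(z \right)} = 2 z \sqrt{z} z \left(-2\right) = 2 z^{\frac{3}{2}} z \left(-2\right) = 2 z^{\frac{5}{2}} \left(-2\right) = 2 \left(- 2 z^{\frac{5}{2}}\right) = - 4 z^{\frac{5}{2}}$)
$\left(-2666 + T{\left(-7 \right)}\right) \left(-806 + A\right) = \left(-2666 - 4 \left(-7\right)^{\frac{5}{2}}\right) \left(-806 - 2185\right) = \left(-2666 - 4 \cdot 49 i \sqrt{7}\right) \left(-2991\right) = \left(-2666 - 196 i \sqrt{7}\right) \left(-2991\right) = 7974006 + 586236 i \sqrt{7}$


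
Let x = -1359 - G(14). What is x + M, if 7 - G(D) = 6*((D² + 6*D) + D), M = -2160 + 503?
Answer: -1259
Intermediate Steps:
M = -1657
G(D) = 7 - 42*D - 6*D² (G(D) = 7 - 6*((D² + 6*D) + D) = 7 - 6*(D² + 7*D) = 7 - (6*D² + 42*D) = 7 + (-42*D - 6*D²) = 7 - 42*D - 6*D²)
x = 398 (x = -1359 - (7 - 42*14 - 6*14²) = -1359 - (7 - 588 - 6*196) = -1359 - (7 - 588 - 1176) = -1359 - 1*(-1757) = -1359 + 1757 = 398)
x + M = 398 - 1657 = -1259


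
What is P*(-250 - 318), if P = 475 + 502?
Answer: -554936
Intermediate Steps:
P = 977
P*(-250 - 318) = 977*(-250 - 318) = 977*(-568) = -554936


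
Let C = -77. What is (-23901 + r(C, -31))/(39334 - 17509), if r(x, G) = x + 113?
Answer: -1591/1455 ≈ -1.0935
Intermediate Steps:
r(x, G) = 113 + x
(-23901 + r(C, -31))/(39334 - 17509) = (-23901 + (113 - 77))/(39334 - 17509) = (-23901 + 36)/21825 = -23865*1/21825 = -1591/1455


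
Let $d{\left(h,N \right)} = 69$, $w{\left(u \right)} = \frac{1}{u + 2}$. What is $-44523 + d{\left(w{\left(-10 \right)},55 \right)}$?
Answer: $-44454$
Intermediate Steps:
$w{\left(u \right)} = \frac{1}{2 + u}$
$-44523 + d{\left(w{\left(-10 \right)},55 \right)} = -44523 + 69 = -44454$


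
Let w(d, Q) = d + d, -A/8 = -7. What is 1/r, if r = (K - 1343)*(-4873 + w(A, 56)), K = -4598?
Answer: 1/28285101 ≈ 3.5354e-8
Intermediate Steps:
A = 56 (A = -8*(-7) = 56)
w(d, Q) = 2*d
r = 28285101 (r = (-4598 - 1343)*(-4873 + 2*56) = -5941*(-4873 + 112) = -5941*(-4761) = 28285101)
1/r = 1/28285101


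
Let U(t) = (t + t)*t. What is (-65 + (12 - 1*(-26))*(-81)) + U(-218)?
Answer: 91905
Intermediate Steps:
U(t) = 2*t**2 (U(t) = (2*t)*t = 2*t**2)
(-65 + (12 - 1*(-26))*(-81)) + U(-218) = (-65 + (12 - 1*(-26))*(-81)) + 2*(-218)**2 = (-65 + (12 + 26)*(-81)) + 2*47524 = (-65 + 38*(-81)) + 95048 = (-65 - 3078) + 95048 = -3143 + 95048 = 91905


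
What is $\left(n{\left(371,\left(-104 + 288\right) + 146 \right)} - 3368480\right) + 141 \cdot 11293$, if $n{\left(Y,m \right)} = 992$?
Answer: $-1775175$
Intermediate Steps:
$\left(n{\left(371,\left(-104 + 288\right) + 146 \right)} - 3368480\right) + 141 \cdot 11293 = \left(992 - 3368480\right) + 141 \cdot 11293 = -3367488 + 1592313 = -1775175$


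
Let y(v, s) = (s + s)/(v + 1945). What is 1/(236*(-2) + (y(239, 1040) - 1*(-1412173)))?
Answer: 21/29645741 ≈ 7.0836e-7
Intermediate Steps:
y(v, s) = 2*s/(1945 + v) (y(v, s) = (2*s)/(1945 + v) = 2*s/(1945 + v))
1/(236*(-2) + (y(239, 1040) - 1*(-1412173))) = 1/(236*(-2) + (2*1040/(1945 + 239) - 1*(-1412173))) = 1/(-472 + (2*1040/2184 + 1412173)) = 1/(-472 + (2*1040*(1/2184) + 1412173)) = 1/(-472 + (20/21 + 1412173)) = 1/(-472 + 29655653/21) = 1/(29645741/21) = 21/29645741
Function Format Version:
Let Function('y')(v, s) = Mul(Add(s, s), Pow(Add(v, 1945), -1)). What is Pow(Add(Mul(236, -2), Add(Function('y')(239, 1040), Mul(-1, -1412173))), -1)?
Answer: Rational(21, 29645741) ≈ 7.0836e-7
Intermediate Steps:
Function('y')(v, s) = Mul(2, s, Pow(Add(1945, v), -1)) (Function('y')(v, s) = Mul(Mul(2, s), Pow(Add(1945, v), -1)) = Mul(2, s, Pow(Add(1945, v), -1)))
Pow(Add(Mul(236, -2), Add(Function('y')(239, 1040), Mul(-1, -1412173))), -1) = Pow(Add(Mul(236, -2), Add(Mul(2, 1040, Pow(Add(1945, 239), -1)), Mul(-1, -1412173))), -1) = Pow(Add(-472, Add(Mul(2, 1040, Pow(2184, -1)), 1412173)), -1) = Pow(Add(-472, Add(Mul(2, 1040, Rational(1, 2184)), 1412173)), -1) = Pow(Add(-472, Add(Rational(20, 21), 1412173)), -1) = Pow(Add(-472, Rational(29655653, 21)), -1) = Pow(Rational(29645741, 21), -1) = Rational(21, 29645741)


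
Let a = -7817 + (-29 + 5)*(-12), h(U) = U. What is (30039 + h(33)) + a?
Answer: 22543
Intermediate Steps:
a = -7529 (a = -7817 - 24*(-12) = -7817 + 288 = -7529)
(30039 + h(33)) + a = (30039 + 33) - 7529 = 30072 - 7529 = 22543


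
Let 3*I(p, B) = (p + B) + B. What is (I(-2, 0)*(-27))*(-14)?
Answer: -252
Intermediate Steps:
I(p, B) = p/3 + 2*B/3 (I(p, B) = ((p + B) + B)/3 = ((B + p) + B)/3 = (p + 2*B)/3 = p/3 + 2*B/3)
(I(-2, 0)*(-27))*(-14) = (((⅓)*(-2) + (⅔)*0)*(-27))*(-14) = ((-⅔ + 0)*(-27))*(-14) = -⅔*(-27)*(-14) = 18*(-14) = -252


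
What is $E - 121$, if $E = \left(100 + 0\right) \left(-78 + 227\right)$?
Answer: $14779$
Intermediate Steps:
$E = 14900$ ($E = 100 \cdot 149 = 14900$)
$E - 121 = 14900 - 121 = 14779$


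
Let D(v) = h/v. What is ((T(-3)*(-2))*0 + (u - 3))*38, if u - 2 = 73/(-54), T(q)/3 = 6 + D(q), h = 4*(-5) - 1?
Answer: -2413/27 ≈ -89.370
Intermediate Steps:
h = -21 (h = -20 - 1 = -21)
D(v) = -21/v
T(q) = 18 - 63/q (T(q) = 3*(6 - 21/q) = 18 - 63/q)
u = 35/54 (u = 2 + 73/(-54) = 2 + 73*(-1/54) = 2 - 73/54 = 35/54 ≈ 0.64815)
((T(-3)*(-2))*0 + (u - 3))*38 = (((18 - 63/(-3))*(-2))*0 + (35/54 - 3))*38 = (((18 - 63*(-⅓))*(-2))*0 - 127/54)*38 = (((18 + 21)*(-2))*0 - 127/54)*38 = ((39*(-2))*0 - 127/54)*38 = (-78*0 - 127/54)*38 = (0 - 127/54)*38 = -127/54*38 = -2413/27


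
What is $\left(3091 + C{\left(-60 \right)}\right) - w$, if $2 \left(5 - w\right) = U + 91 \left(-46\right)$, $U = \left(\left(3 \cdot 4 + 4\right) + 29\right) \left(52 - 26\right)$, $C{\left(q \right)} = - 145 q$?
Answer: $10278$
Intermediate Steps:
$U = 1170$ ($U = \left(\left(12 + 4\right) + 29\right) 26 = \left(16 + 29\right) 26 = 45 \cdot 26 = 1170$)
$w = 1513$ ($w = 5 - \frac{1170 + 91 \left(-46\right)}{2} = 5 - \frac{1170 - 4186}{2} = 5 - -1508 = 5 + 1508 = 1513$)
$\left(3091 + C{\left(-60 \right)}\right) - w = \left(3091 - -8700\right) - 1513 = \left(3091 + 8700\right) - 1513 = 11791 - 1513 = 10278$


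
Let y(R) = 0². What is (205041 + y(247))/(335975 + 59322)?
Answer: 205041/395297 ≈ 0.51870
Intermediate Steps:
y(R) = 0
(205041 + y(247))/(335975 + 59322) = (205041 + 0)/(335975 + 59322) = 205041/395297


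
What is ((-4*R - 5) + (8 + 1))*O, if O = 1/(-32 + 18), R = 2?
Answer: 2/7 ≈ 0.28571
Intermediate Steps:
O = -1/14 (O = 1/(-14) = -1/14 ≈ -0.071429)
((-4*R - 5) + (8 + 1))*O = ((-4*2 - 5) + (8 + 1))*(-1/14) = ((-8 - 5) + 9)*(-1/14) = (-13 + 9)*(-1/14) = -4*(-1/14) = 2/7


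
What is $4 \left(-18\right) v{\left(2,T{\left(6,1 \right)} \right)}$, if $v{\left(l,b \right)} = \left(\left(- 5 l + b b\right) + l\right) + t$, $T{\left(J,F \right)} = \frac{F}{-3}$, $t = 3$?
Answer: $352$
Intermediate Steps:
$T{\left(J,F \right)} = - \frac{F}{3}$ ($T{\left(J,F \right)} = F \left(- \frac{1}{3}\right) = - \frac{F}{3}$)
$v{\left(l,b \right)} = 3 + b^{2} - 4 l$ ($v{\left(l,b \right)} = \left(\left(- 5 l + b b\right) + l\right) + 3 = \left(\left(- 5 l + b^{2}\right) + l\right) + 3 = \left(\left(b^{2} - 5 l\right) + l\right) + 3 = \left(b^{2} - 4 l\right) + 3 = 3 + b^{2} - 4 l$)
$4 \left(-18\right) v{\left(2,T{\left(6,1 \right)} \right)} = 4 \left(-18\right) \left(3 + \left(\left(- \frac{1}{3}\right) 1\right)^{2} - 8\right) = - 72 \left(3 + \left(- \frac{1}{3}\right)^{2} - 8\right) = - 72 \left(3 + \frac{1}{9} - 8\right) = \left(-72\right) \left(- \frac{44}{9}\right) = 352$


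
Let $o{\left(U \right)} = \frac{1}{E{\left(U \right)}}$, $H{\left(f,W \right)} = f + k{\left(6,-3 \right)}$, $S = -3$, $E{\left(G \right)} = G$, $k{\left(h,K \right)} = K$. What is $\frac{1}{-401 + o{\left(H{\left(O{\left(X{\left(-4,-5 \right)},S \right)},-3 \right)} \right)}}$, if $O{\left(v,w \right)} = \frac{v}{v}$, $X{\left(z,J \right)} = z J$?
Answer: $- \frac{2}{803} \approx -0.0024907$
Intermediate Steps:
$X{\left(z,J \right)} = J z$
$O{\left(v,w \right)} = 1$
$H{\left(f,W \right)} = -3 + f$ ($H{\left(f,W \right)} = f - 3 = -3 + f$)
$o{\left(U \right)} = \frac{1}{U}$
$\frac{1}{-401 + o{\left(H{\left(O{\left(X{\left(-4,-5 \right)},S \right)},-3 \right)} \right)}} = \frac{1}{-401 + \frac{1}{-3 + 1}} = \frac{1}{-401 + \frac{1}{-2}} = \frac{1}{-401 - \frac{1}{2}} = \frac{1}{- \frac{803}{2}} = - \frac{2}{803}$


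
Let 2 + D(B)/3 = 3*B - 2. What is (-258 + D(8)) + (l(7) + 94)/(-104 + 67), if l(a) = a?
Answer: -7427/37 ≈ -200.73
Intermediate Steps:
D(B) = -12 + 9*B (D(B) = -6 + 3*(3*B - 2) = -6 + 3*(-2 + 3*B) = -6 + (-6 + 9*B) = -12 + 9*B)
(-258 + D(8)) + (l(7) + 94)/(-104 + 67) = (-258 + (-12 + 9*8)) + (7 + 94)/(-104 + 67) = (-258 + (-12 + 72)) + 101/(-37) = (-258 + 60) + 101*(-1/37) = -198 - 101/37 = -7427/37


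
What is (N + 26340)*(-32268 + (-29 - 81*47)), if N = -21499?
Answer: -174779464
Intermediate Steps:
(N + 26340)*(-32268 + (-29 - 81*47)) = (-21499 + 26340)*(-32268 + (-29 - 81*47)) = 4841*(-32268 + (-29 - 3807)) = 4841*(-32268 - 3836) = 4841*(-36104) = -174779464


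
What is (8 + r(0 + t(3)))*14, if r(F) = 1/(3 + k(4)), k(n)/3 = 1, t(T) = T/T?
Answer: 343/3 ≈ 114.33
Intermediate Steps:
t(T) = 1
k(n) = 3 (k(n) = 3*1 = 3)
r(F) = ⅙ (r(F) = 1/(3 + 3) = 1/6 = ⅙)
(8 + r(0 + t(3)))*14 = (8 + ⅙)*14 = (49/6)*14 = 343/3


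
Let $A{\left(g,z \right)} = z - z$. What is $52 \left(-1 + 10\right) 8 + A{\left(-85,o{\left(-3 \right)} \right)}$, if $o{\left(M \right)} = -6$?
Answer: $3744$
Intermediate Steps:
$A{\left(g,z \right)} = 0$
$52 \left(-1 + 10\right) 8 + A{\left(-85,o{\left(-3 \right)} \right)} = 52 \left(-1 + 10\right) 8 + 0 = 52 \cdot 9 \cdot 8 + 0 = 52 \cdot 72 + 0 = 3744 + 0 = 3744$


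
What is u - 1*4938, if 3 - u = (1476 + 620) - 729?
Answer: -6302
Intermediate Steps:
u = -1364 (u = 3 - ((1476 + 620) - 729) = 3 - (2096 - 729) = 3 - 1*1367 = 3 - 1367 = -1364)
u - 1*4938 = -1364 - 1*4938 = -1364 - 4938 = -6302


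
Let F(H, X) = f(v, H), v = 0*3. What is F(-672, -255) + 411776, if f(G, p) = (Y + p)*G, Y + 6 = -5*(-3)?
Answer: 411776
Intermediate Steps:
v = 0
Y = 9 (Y = -6 - 5*(-3) = -6 + 15 = 9)
f(G, p) = G*(9 + p) (f(G, p) = (9 + p)*G = G*(9 + p))
F(H, X) = 0 (F(H, X) = 0*(9 + H) = 0)
F(-672, -255) + 411776 = 0 + 411776 = 411776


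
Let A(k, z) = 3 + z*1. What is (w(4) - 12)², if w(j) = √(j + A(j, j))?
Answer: (12 - √11)² ≈ 75.401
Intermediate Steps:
A(k, z) = 3 + z
w(j) = √(3 + 2*j) (w(j) = √(j + (3 + j)) = √(3 + 2*j))
(w(4) - 12)² = (√(3 + 2*4) - 12)² = (√(3 + 8) - 12)² = (√11 - 12)² = (-12 + √11)²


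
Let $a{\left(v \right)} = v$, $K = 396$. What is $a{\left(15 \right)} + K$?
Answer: $411$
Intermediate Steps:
$a{\left(15 \right)} + K = 15 + 396 = 411$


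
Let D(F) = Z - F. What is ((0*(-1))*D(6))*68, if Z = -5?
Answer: 0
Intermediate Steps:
D(F) = -5 - F
((0*(-1))*D(6))*68 = ((0*(-1))*(-5 - 1*6))*68 = (0*(-5 - 6))*68 = (0*(-11))*68 = 0*68 = 0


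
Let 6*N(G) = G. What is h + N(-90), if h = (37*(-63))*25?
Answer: -58290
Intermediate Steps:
h = -58275 (h = -2331*25 = -58275)
N(G) = G/6
h + N(-90) = -58275 + (1/6)*(-90) = -58275 - 15 = -58290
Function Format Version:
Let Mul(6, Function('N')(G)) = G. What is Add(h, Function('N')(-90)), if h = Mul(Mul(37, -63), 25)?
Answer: -58290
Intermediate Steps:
h = -58275 (h = Mul(-2331, 25) = -58275)
Function('N')(G) = Mul(Rational(1, 6), G)
Add(h, Function('N')(-90)) = Add(-58275, Mul(Rational(1, 6), -90)) = Add(-58275, -15) = -58290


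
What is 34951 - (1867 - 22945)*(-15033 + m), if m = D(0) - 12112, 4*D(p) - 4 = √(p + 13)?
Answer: -572106281 + 10539*√13/2 ≈ -5.7209e+8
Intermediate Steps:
D(p) = 1 + √(13 + p)/4 (D(p) = 1 + √(p + 13)/4 = 1 + √(13 + p)/4)
m = -12111 + √13/4 (m = (1 + √(13 + 0)/4) - 12112 = (1 + √13/4) - 12112 = -12111 + √13/4 ≈ -12110.)
34951 - (1867 - 22945)*(-15033 + m) = 34951 - (1867 - 22945)*(-15033 + (-12111 + √13/4)) = 34951 - (-21078)*(-27144 + √13/4) = 34951 - (572141232 - 10539*√13/2) = 34951 + (-572141232 + 10539*√13/2) = -572106281 + 10539*√13/2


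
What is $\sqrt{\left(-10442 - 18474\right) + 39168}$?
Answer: $2 \sqrt{2563} \approx 101.25$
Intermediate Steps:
$\sqrt{\left(-10442 - 18474\right) + 39168} = \sqrt{-28916 + 39168} = \sqrt{10252} = 2 \sqrt{2563}$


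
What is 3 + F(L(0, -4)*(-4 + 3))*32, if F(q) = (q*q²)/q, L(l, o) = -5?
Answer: 803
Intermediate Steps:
F(q) = q² (F(q) = q³/q = q²)
3 + F(L(0, -4)*(-4 + 3))*32 = 3 + (-5*(-4 + 3))²*32 = 3 + (-5*(-1))²*32 = 3 + 5²*32 = 3 + 25*32 = 3 + 800 = 803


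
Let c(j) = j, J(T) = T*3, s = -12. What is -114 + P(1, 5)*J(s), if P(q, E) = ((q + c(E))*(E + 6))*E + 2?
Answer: -12066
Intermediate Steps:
J(T) = 3*T
P(q, E) = 2 + E*(6 + E)*(E + q) (P(q, E) = ((q + E)*(E + 6))*E + 2 = ((E + q)*(6 + E))*E + 2 = ((6 + E)*(E + q))*E + 2 = E*(6 + E)*(E + q) + 2 = 2 + E*(6 + E)*(E + q))
-114 + P(1, 5)*J(s) = -114 + (2 + 5³ + 6*5² + 1*5² + 6*5*1)*(3*(-12)) = -114 + (2 + 125 + 6*25 + 1*25 + 30)*(-36) = -114 + (2 + 125 + 150 + 25 + 30)*(-36) = -114 + 332*(-36) = -114 - 11952 = -12066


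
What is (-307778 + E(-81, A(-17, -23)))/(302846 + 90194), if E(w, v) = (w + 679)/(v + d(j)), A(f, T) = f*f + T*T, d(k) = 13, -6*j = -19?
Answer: -6394073/8165406 ≈ -0.78307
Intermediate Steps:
j = 19/6 (j = -1/6*(-19) = 19/6 ≈ 3.1667)
A(f, T) = T**2 + f**2 (A(f, T) = f**2 + T**2 = T**2 + f**2)
E(w, v) = (679 + w)/(13 + v) (E(w, v) = (w + 679)/(v + 13) = (679 + w)/(13 + v))
(-307778 + E(-81, A(-17, -23)))/(302846 + 90194) = (-307778 + (679 - 81)/(13 + ((-23)**2 + (-17)**2)))/(302846 + 90194) = (-307778 + 598/(13 + (529 + 289)))/393040 = (-307778 + 598/(13 + 818))*(1/393040) = (-307778 + 598/831)*(1/393040) = -255762920/831*1/393040 = -6394073/8165406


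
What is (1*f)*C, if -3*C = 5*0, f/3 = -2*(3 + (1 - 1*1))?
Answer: 0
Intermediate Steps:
f = -18 (f = 3*(-2*(3 + (1 - 1*1))) = 3*(-2*(3 + (1 - 1))) = 3*(-2*(3 + 0)) = 3*(-2*3) = 3*(-6) = -18)
C = 0 (C = -5*0/3 = -1/3*0 = 0)
(1*f)*C = (1*(-18))*0 = -18*0 = 0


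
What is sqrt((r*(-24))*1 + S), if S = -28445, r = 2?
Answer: I*sqrt(28493) ≈ 168.8*I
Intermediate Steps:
sqrt((r*(-24))*1 + S) = sqrt((2*(-24))*1 - 28445) = sqrt(-48*1 - 28445) = sqrt(-48 - 28445) = sqrt(-28493) = I*sqrt(28493)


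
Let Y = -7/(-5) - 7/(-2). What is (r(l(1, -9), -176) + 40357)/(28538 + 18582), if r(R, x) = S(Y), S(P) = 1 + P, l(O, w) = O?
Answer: 403629/471200 ≈ 0.85660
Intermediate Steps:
Y = 49/10 (Y = -7*(-⅕) - 7*(-½) = 7/5 + 7/2 = 49/10 ≈ 4.9000)
r(R, x) = 59/10 (r(R, x) = 1 + 49/10 = 59/10)
(r(l(1, -9), -176) + 40357)/(28538 + 18582) = (59/10 + 40357)/(28538 + 18582) = (403629/10)/47120 = (403629/10)*(1/47120) = 403629/471200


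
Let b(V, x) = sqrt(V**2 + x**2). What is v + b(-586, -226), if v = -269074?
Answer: -269074 + 2*sqrt(98618) ≈ -2.6845e+5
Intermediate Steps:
v + b(-586, -226) = -269074 + sqrt((-586)**2 + (-226)**2) = -269074 + sqrt(343396 + 51076) = -269074 + sqrt(394472) = -269074 + 2*sqrt(98618)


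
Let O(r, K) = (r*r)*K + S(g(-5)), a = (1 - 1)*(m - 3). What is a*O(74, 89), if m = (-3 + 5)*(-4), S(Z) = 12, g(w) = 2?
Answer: 0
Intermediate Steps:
m = -8 (m = 2*(-4) = -8)
a = 0 (a = (1 - 1)*(-8 - 3) = 0*(-11) = 0)
O(r, K) = 12 + K*r² (O(r, K) = (r*r)*K + 12 = r²*K + 12 = K*r² + 12 = 12 + K*r²)
a*O(74, 89) = 0*(12 + 89*74²) = 0*(12 + 89*5476) = 0*(12 + 487364) = 0*487376 = 0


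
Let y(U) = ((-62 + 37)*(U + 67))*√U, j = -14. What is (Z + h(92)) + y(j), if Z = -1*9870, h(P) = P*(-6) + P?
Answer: -10330 - 1325*I*√14 ≈ -10330.0 - 4957.7*I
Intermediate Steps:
h(P) = -5*P (h(P) = -6*P + P = -5*P)
y(U) = √U*(-1675 - 25*U) (y(U) = (-25*(67 + U))*√U = (-1675 - 25*U)*√U = √U*(-1675 - 25*U))
Z = -9870
(Z + h(92)) + y(j) = (-9870 - 5*92) + 25*√(-14)*(-67 - 1*(-14)) = (-9870 - 460) + 25*(I*√14)*(-67 + 14) = -10330 + 25*(I*√14)*(-53) = -10330 - 1325*I*√14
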